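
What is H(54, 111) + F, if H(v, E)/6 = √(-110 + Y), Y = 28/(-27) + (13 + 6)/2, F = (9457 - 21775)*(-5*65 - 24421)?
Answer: 304821228 + I*√32898/3 ≈ 3.0482e+8 + 60.459*I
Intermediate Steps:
F = 304821228 (F = -12318*(-325 - 24421) = -12318*(-24746) = 304821228)
Y = 457/54 (Y = 28*(-1/27) + 19*(½) = -28/27 + 19/2 = 457/54 ≈ 8.4630)
H(v, E) = I*√32898/3 (H(v, E) = 6*√(-110 + 457/54) = 6*√(-5483/54) = 6*(I*√32898/18) = I*√32898/3)
H(54, 111) + F = I*√32898/3 + 304821228 = 304821228 + I*√32898/3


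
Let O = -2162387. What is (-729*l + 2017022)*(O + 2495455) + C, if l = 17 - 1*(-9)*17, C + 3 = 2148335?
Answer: 630530514588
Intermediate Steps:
C = 2148332 (C = -3 + 2148335 = 2148332)
l = 170 (l = 17 + 9*17 = 17 + 153 = 170)
(-729*l + 2017022)*(O + 2495455) + C = (-729*170 + 2017022)*(-2162387 + 2495455) + 2148332 = (-123930 + 2017022)*333068 + 2148332 = 1893092*333068 + 2148332 = 630528366256 + 2148332 = 630530514588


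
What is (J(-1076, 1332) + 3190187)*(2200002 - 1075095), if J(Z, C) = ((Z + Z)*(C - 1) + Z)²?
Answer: 9235994456325367017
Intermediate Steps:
J(Z, C) = (Z + 2*Z*(-1 + C))² (J(Z, C) = ((2*Z)*(-1 + C) + Z)² = (2*Z*(-1 + C) + Z)² = (Z + 2*Z*(-1 + C))²)
(J(-1076, 1332) + 3190187)*(2200002 - 1075095) = ((-1076)²*(-1 + 2*1332)² + 3190187)*(2200002 - 1075095) = (1157776*(-1 + 2664)² + 3190187)*1124907 = (1157776*2663² + 3190187)*1124907 = (1157776*7091569 + 3190187)*1124907 = (8210448390544 + 3190187)*1124907 = 8210451580731*1124907 = 9235994456325367017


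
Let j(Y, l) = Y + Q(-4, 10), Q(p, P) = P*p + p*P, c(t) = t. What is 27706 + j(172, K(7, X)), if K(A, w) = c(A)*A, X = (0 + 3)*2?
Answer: 27798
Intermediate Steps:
Q(p, P) = 2*P*p (Q(p, P) = P*p + P*p = 2*P*p)
X = 6 (X = 3*2 = 6)
K(A, w) = A**2 (K(A, w) = A*A = A**2)
j(Y, l) = -80 + Y (j(Y, l) = Y + 2*10*(-4) = Y - 80 = -80 + Y)
27706 + j(172, K(7, X)) = 27706 + (-80 + 172) = 27706 + 92 = 27798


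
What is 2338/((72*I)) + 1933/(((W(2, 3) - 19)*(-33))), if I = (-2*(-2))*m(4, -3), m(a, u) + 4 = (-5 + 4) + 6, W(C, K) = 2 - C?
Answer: 337105/30096 ≈ 11.201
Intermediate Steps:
m(a, u) = 1 (m(a, u) = -4 + ((-5 + 4) + 6) = -4 + (-1 + 6) = -4 + 5 = 1)
I = 4 (I = -2*(-2)*1 = 4*1 = 4)
2338/((72*I)) + 1933/(((W(2, 3) - 19)*(-33))) = 2338/((72*4)) + 1933/((((2 - 1*2) - 19)*(-33))) = 2338/288 + 1933/((((2 - 2) - 19)*(-33))) = 2338*(1/288) + 1933/(((0 - 19)*(-33))) = 1169/144 + 1933/((-19*(-33))) = 1169/144 + 1933/627 = 337105/30096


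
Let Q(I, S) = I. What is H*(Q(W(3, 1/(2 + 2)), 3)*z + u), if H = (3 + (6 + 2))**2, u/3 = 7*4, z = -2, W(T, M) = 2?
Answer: 9680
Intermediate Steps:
u = 84 (u = 3*(7*4) = 3*28 = 84)
H = 121 (H = (3 + 8)**2 = 11**2 = 121)
H*(Q(W(3, 1/(2 + 2)), 3)*z + u) = 121*(2*(-2) + 84) = 121*(-4 + 84) = 121*80 = 9680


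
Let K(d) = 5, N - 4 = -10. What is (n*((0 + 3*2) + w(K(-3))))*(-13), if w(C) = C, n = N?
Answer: 858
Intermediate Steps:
N = -6 (N = 4 - 10 = -6)
n = -6
(n*((0 + 3*2) + w(K(-3))))*(-13) = -6*((0 + 3*2) + 5)*(-13) = -6*((0 + 6) + 5)*(-13) = -6*(6 + 5)*(-13) = -6*11*(-13) = -66*(-13) = 858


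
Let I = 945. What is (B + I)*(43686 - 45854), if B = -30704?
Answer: 64517512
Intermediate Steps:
(B + I)*(43686 - 45854) = (-30704 + 945)*(43686 - 45854) = -29759*(-2168) = 64517512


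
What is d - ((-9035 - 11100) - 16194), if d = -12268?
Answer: 24061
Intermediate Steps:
d - ((-9035 - 11100) - 16194) = -12268 - ((-9035 - 11100) - 16194) = -12268 - (-20135 - 16194) = -12268 - 1*(-36329) = -12268 + 36329 = 24061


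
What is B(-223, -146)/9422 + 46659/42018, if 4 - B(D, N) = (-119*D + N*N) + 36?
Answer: -131034236/32991133 ≈ -3.9718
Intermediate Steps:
B(D, N) = -32 - N² + 119*D (B(D, N) = 4 - ((-119*D + N*N) + 36) = 4 - ((-119*D + N²) + 36) = 4 - ((N² - 119*D) + 36) = 4 - (36 + N² - 119*D) = 4 + (-36 - N² + 119*D) = -32 - N² + 119*D)
B(-223, -146)/9422 + 46659/42018 = (-32 - 1*(-146)² + 119*(-223))/9422 + 46659/42018 = (-32 - 1*21316 - 26537)*(1/9422) + 46659*(1/42018) = (-32 - 21316 - 26537)*(1/9422) + 15553/14006 = -47885*1/9422 + 15553/14006 = -47885/9422 + 15553/14006 = -131034236/32991133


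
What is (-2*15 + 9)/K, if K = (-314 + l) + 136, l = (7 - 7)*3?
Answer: 21/178 ≈ 0.11798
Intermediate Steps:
l = 0 (l = 0*3 = 0)
K = -178 (K = (-314 + 0) + 136 = -314 + 136 = -178)
(-2*15 + 9)/K = (-2*15 + 9)/(-178) = (-30 + 9)*(-1/178) = -21*(-1/178) = 21/178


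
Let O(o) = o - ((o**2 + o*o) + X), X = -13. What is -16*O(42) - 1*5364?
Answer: 50204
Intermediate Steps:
O(o) = 13 + o - 2*o**2 (O(o) = o - ((o**2 + o*o) - 13) = o - ((o**2 + o**2) - 13) = o - (2*o**2 - 13) = o - (-13 + 2*o**2) = o + (13 - 2*o**2) = 13 + o - 2*o**2)
-16*O(42) - 1*5364 = -16*(13 + 42 - 2*42**2) - 1*5364 = -16*(13 + 42 - 2*1764) - 5364 = -16*(13 + 42 - 3528) - 5364 = -16*(-3473) - 5364 = 55568 - 5364 = 50204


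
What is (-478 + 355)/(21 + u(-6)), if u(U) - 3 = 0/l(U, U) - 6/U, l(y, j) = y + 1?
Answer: -123/25 ≈ -4.9200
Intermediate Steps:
l(y, j) = 1 + y
u(U) = 3 - 6/U (u(U) = 3 + (0/(1 + U) - 6/U) = 3 + (0 - 6/U) = 3 - 6/U)
(-478 + 355)/(21 + u(-6)) = (-478 + 355)/(21 + (3 - 6/(-6))) = -123/(21 + (3 - 6*(-⅙))) = -123/(21 + (3 + 1)) = -123/(21 + 4) = -123/25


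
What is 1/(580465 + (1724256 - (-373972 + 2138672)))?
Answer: 1/540021 ≈ 1.8518e-6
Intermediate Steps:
1/(580465 + (1724256 - (-373972 + 2138672))) = 1/(580465 + (1724256 - 1*1764700)) = 1/(580465 + (1724256 - 1764700)) = 1/(580465 - 40444) = 1/540021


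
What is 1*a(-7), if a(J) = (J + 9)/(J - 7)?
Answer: -⅐ ≈ -0.14286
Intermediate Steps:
a(J) = (9 + J)/(-7 + J)
1*a(-7) = 1*((9 - 7)/(-7 - 7)) = 1*(2/(-14)) = 1*(-1/14*2) = 1*(-⅐) = -⅐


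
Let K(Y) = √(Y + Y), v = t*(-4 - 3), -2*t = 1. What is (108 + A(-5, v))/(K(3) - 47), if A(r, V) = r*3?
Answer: -4371/2203 - 93*√6/2203 ≈ -2.0875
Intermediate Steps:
t = -½ (t = -½*1 = -½ ≈ -0.50000)
v = 7/2 (v = -(-4 - 3)/2 = -½*(-7) = 7/2 ≈ 3.5000)
K(Y) = √2*√Y (K(Y) = √(2*Y) = √2*√Y)
A(r, V) = 3*r
(108 + A(-5, v))/(K(3) - 47) = (108 + 3*(-5))/(√2*√3 - 47) = (108 - 15)/(√6 - 47) = 93/(-47 + √6)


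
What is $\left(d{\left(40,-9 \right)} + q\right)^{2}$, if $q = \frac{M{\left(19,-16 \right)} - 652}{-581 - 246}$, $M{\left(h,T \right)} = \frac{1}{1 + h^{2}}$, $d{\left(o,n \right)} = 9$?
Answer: $\frac{8587179691321}{89624791876} \approx 95.813$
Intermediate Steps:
$q = \frac{236023}{299374}$ ($q = \frac{\frac{1}{1 + 19^{2}} - 652}{-581 - 246} = \frac{\frac{1}{1 + 361} - 652}{-827} = \left(\frac{1}{362} - 652\right) \left(- \frac{1}{827}\right) = \left(- \frac{236023}{362}\right) \left(- \frac{1}{827}\right) = \frac{236023}{299374} \approx 0.78839$)
$\left(d{\left(40,-9 \right)} + q\right)^{2} = \left(9 + \frac{236023}{299374}\right)^{2} = \left(\frac{2930389}{299374}\right)^{2} = \frac{8587179691321}{89624791876}$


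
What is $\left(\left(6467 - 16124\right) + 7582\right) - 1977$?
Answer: $-4052$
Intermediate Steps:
$\left(\left(6467 - 16124\right) + 7582\right) - 1977 = \left(-9657 + 7582\right) - 1977 = -2075 - 1977 = -4052$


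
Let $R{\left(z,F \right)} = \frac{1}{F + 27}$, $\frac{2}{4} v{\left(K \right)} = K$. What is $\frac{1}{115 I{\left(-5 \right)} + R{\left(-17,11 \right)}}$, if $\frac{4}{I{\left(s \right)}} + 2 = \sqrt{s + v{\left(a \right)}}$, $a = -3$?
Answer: $\frac{38 \left(\sqrt{11} + 2 i\right)}{\sqrt{11} - 17478 i} \approx -0.004347 + 0.0072117 i$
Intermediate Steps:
$v{\left(K \right)} = 2 K$
$I{\left(s \right)} = \frac{4}{-2 + \sqrt{-6 + s}}$ ($I{\left(s \right)} = \frac{4}{-2 + \sqrt{s + 2 \left(-3\right)}} = \frac{4}{-2 + \sqrt{s - 6}} = \frac{4}{-2 + \sqrt{-6 + s}}$)
$R{\left(z,F \right)} = \frac{1}{27 + F}$
$\frac{1}{115 I{\left(-5 \right)} + R{\left(-17,11 \right)}} = \frac{1}{115 \frac{4}{-2 + \sqrt{-6 - 5}} + \frac{1}{27 + 11}} = \frac{1}{115 \frac{4}{-2 + \sqrt{-11}} + \frac{1}{38}} = \frac{1}{115 \frac{4}{-2 + i \sqrt{11}} + \frac{1}{38}} = \frac{1}{\frac{460}{-2 + i \sqrt{11}} + \frac{1}{38}} = \frac{1}{\frac{1}{38} + \frac{460}{-2 + i \sqrt{11}}}$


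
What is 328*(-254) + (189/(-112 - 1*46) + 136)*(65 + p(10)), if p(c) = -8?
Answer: -11949253/158 ≈ -75628.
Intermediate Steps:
328*(-254) + (189/(-112 - 1*46) + 136)*(65 + p(10)) = 328*(-254) + (189/(-112 - 1*46) + 136)*(65 - 8) = -83312 + (189/(-112 - 46) + 136)*57 = -83312 + (189/(-158) + 136)*57 = -83312 + (189*(-1/158) + 136)*57 = -83312 + (-189/158 + 136)*57 = -83312 + (21299/158)*57 = -83312 + 1214043/158 = -11949253/158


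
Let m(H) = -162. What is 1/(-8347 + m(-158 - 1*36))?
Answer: -1/8509 ≈ -0.00011752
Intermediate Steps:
1/(-8347 + m(-158 - 1*36)) = 1/(-8347 - 162) = 1/(-8509) = -1/8509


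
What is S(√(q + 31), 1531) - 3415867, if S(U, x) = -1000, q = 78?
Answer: -3416867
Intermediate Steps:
S(√(q + 31), 1531) - 3415867 = -1000 - 3415867 = -3416867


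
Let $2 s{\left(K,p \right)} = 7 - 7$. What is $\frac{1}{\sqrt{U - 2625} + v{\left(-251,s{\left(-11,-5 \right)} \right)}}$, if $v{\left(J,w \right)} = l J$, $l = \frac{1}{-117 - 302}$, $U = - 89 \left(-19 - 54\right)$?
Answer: $- \frac{105169}{679709191} + \frac{7724684 \sqrt{2}}{679709191} \approx 0.015917$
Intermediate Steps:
$U = 6497$ ($U = \left(-89\right) \left(-73\right) = 6497$)
$s{\left(K,p \right)} = 0$ ($s{\left(K,p \right)} = \frac{7 - 7}{2} = \frac{1}{2} \cdot 0 = 0$)
$l = - \frac{1}{419}$ ($l = \frac{1}{-419} = - \frac{1}{419} \approx -0.0023866$)
$v{\left(J,w \right)} = - \frac{J}{419}$
$\frac{1}{\sqrt{U - 2625} + v{\left(-251,s{\left(-11,-5 \right)} \right)}} = \frac{1}{\sqrt{6497 - 2625} - - \frac{251}{419}} = \frac{1}{\sqrt{3872} + \frac{251}{419}} = \frac{1}{44 \sqrt{2} + \frac{251}{419}} = \frac{1}{\frac{251}{419} + 44 \sqrt{2}}$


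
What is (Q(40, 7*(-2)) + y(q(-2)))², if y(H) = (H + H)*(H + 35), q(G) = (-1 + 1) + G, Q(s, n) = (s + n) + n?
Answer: 14400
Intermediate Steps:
Q(s, n) = s + 2*n (Q(s, n) = (n + s) + n = s + 2*n)
q(G) = G (q(G) = 0 + G = G)
y(H) = 2*H*(35 + H) (y(H) = (2*H)*(35 + H) = 2*H*(35 + H))
(Q(40, 7*(-2)) + y(q(-2)))² = ((40 + 2*(7*(-2))) + 2*(-2)*(35 - 2))² = ((40 + 2*(-14)) + 2*(-2)*33)² = ((40 - 28) - 132)² = (12 - 132)² = (-120)² = 14400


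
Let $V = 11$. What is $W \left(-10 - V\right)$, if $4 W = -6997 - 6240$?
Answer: $\frac{277977}{4} \approx 69494.0$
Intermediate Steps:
$W = - \frac{13237}{4}$ ($W = \frac{-6997 - 6240}{4} = \frac{1}{4} \left(-13237\right) = - \frac{13237}{4} \approx -3309.3$)
$W \left(-10 - V\right) = - \frac{13237 \left(-10 - 11\right)}{4} = \left(- \frac{13237}{4}\right) \left(-21\right) = \frac{277977}{4}$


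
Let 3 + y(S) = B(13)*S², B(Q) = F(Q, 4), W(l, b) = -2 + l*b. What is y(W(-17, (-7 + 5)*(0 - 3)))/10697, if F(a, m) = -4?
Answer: -43267/10697 ≈ -4.0448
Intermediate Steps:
W(l, b) = -2 + b*l
B(Q) = -4
y(S) = -3 - 4*S²
y(W(-17, (-7 + 5)*(0 - 3)))/10697 = (-3 - 4*(-2 + ((-7 + 5)*(0 - 3))*(-17))²)/10697 = (-3 - 4*(-2 - 2*(-3)*(-17))²)*(1/10697) = (-3 - 4*(-2 + 6*(-17))²)*(1/10697) = (-3 - 4*(-2 - 102)²)*(1/10697) = (-3 - 4*(-104)²)*(1/10697) = (-3 - 4*10816)*(1/10697) = (-3 - 43264)*(1/10697) = -43267*1/10697 = -43267/10697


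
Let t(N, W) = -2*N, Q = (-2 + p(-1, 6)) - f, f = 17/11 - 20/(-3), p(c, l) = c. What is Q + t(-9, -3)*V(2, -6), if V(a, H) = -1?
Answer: -964/33 ≈ -29.212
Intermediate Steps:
f = 271/33 (f = 17*(1/11) - 20*(-⅓) = 17/11 + 20/3 = 271/33 ≈ 8.2121)
Q = -370/33 (Q = (-2 - 1) - 1*271/33 = -3 - 271/33 = -370/33 ≈ -11.212)
Q + t(-9, -3)*V(2, -6) = -370/33 - 2*(-9)*(-1) = -370/33 + 18*(-1) = -370/33 - 18 = -964/33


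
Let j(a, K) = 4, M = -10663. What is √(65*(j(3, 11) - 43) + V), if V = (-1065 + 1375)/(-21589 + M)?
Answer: I*√659223865190/16126 ≈ 50.349*I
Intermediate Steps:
V = -155/16126 (V = (-1065 + 1375)/(-21589 - 10663) = 310/(-32252) = 310*(-1/32252) = -155/16126 ≈ -0.0096118)
√(65*(j(3, 11) - 43) + V) = √(65*(4 - 43) - 155/16126) = √(65*(-39) - 155/16126) = √(-2535 - 155/16126) = √(-40879565/16126) = I*√659223865190/16126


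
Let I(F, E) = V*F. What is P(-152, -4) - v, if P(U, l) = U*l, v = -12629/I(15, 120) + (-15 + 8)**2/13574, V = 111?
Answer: 13912576141/22600710 ≈ 615.58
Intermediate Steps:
I(F, E) = 111*F
v = -171344461/22600710 (v = -12629/(111*15) + (-15 + 8)**2/13574 = -12629/1665 + (-7)**2*(1/13574) = -12629*1/1665 + 49*(1/13574) = -12629/1665 + 49/13574 = -171344461/22600710 ≈ -7.5814)
P(-152, -4) - v = -152*(-4) - 1*(-171344461/22600710) = 608 + 171344461/22600710 = 13912576141/22600710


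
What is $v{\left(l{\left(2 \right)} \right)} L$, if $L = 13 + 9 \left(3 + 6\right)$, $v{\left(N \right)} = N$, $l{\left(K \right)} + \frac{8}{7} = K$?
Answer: $\frac{564}{7} \approx 80.571$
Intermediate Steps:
$l{\left(K \right)} = - \frac{8}{7} + K$
$L = 94$ ($L = 13 + 9 \cdot 9 = 13 + 81 = 94$)
$v{\left(l{\left(2 \right)} \right)} L = \left(- \frac{8}{7} + 2\right) 94 = \frac{6}{7} \cdot 94 = \frac{564}{7}$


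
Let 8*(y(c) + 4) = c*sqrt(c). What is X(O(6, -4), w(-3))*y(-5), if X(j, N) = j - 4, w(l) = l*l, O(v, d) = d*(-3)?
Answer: -32 - 5*I*sqrt(5) ≈ -32.0 - 11.18*I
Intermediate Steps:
O(v, d) = -3*d
w(l) = l**2
y(c) = -4 + c**(3/2)/8 (y(c) = -4 + (c*sqrt(c))/8 = -4 + c**(3/2)/8)
X(j, N) = -4 + j
X(O(6, -4), w(-3))*y(-5) = (-4 - 3*(-4))*(-4 + (-5)**(3/2)/8) = (-4 + 12)*(-4 + (-5*I*sqrt(5))/8) = 8*(-4 - 5*I*sqrt(5)/8) = -32 - 5*I*sqrt(5)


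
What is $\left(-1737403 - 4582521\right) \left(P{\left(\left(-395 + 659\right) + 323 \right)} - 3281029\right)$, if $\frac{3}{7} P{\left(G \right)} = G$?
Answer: $\frac{62181593197672}{3} \approx 2.0727 \cdot 10^{13}$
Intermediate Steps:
$P{\left(G \right)} = \frac{7 G}{3}$
$\left(-1737403 - 4582521\right) \left(P{\left(\left(-395 + 659\right) + 323 \right)} - 3281029\right) = \left(-1737403 - 4582521\right) \left(\frac{7 \left(\left(-395 + 659\right) + 323\right)}{3} - 3281029\right) = - 6319924 \left(\frac{7 \left(264 + 323\right)}{3} - 3281029\right) = - 6319924 \left(\frac{7}{3} \cdot 587 - 3281029\right) = - 6319924 \left(\frac{4109}{3} - 3281029\right) = \left(-6319924\right) \left(- \frac{9838978}{3}\right) = \frac{62181593197672}{3}$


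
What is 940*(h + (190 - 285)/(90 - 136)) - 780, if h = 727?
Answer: 15744450/23 ≈ 6.8454e+5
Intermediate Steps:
940*(h + (190 - 285)/(90 - 136)) - 780 = 940*(727 + (190 - 285)/(90 - 136)) - 780 = 940*(727 - 95/(-46)) - 780 = 940*(727 - 95*(-1/46)) - 780 = 940*(727 + 95/46) - 780 = 940*(33537/46) - 780 = 15762390/23 - 780 = 15744450/23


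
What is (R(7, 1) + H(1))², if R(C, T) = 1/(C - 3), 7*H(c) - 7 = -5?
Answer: 225/784 ≈ 0.28699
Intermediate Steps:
H(c) = 2/7 (H(c) = 1 + (⅐)*(-5) = 1 - 5/7 = 2/7)
R(C, T) = 1/(-3 + C)
(R(7, 1) + H(1))² = (1/(-3 + 7) + 2/7)² = (1/4 + 2/7)² = (¼ + 2/7)² = (15/28)² = 225/784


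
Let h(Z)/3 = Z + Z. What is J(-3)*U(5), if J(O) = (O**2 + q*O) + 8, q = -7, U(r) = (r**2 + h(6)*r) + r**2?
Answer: 8740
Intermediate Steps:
h(Z) = 6*Z (h(Z) = 3*(Z + Z) = 3*(2*Z) = 6*Z)
U(r) = 2*r**2 + 36*r (U(r) = (r**2 + (6*6)*r) + r**2 = (r**2 + 36*r) + r**2 = 2*r**2 + 36*r)
J(O) = 8 + O**2 - 7*O (J(O) = (O**2 - 7*O) + 8 = 8 + O**2 - 7*O)
J(-3)*U(5) = (8 + (-3)**2 - 7*(-3))*(2*5*(18 + 5)) = (8 + 9 + 21)*(2*5*23) = 38*230 = 8740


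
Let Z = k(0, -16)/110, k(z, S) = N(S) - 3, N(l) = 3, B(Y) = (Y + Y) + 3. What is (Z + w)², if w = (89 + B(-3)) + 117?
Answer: 41209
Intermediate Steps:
B(Y) = 3 + 2*Y (B(Y) = 2*Y + 3 = 3 + 2*Y)
w = 203 (w = (89 + (3 + 2*(-3))) + 117 = (89 + (3 - 6)) + 117 = (89 - 3) + 117 = 86 + 117 = 203)
k(z, S) = 0 (k(z, S) = 3 - 3 = 0)
Z = 0 (Z = 0/110 = 0*(1/110) = 0)
(Z + w)² = (0 + 203)² = 203² = 41209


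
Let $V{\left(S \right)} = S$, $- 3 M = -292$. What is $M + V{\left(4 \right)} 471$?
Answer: $\frac{5944}{3} \approx 1981.3$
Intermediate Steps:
$M = \frac{292}{3}$ ($M = \left(- \frac{1}{3}\right) \left(-292\right) = \frac{292}{3} \approx 97.333$)
$M + V{\left(4 \right)} 471 = \frac{292}{3} + 4 \cdot 471 = \frac{292}{3} + 1884 = \frac{5944}{3}$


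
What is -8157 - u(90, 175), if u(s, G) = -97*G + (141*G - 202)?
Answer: -15655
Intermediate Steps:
u(s, G) = -202 + 44*G (u(s, G) = -97*G + (-202 + 141*G) = -202 + 44*G)
-8157 - u(90, 175) = -8157 - (-202 + 44*175) = -8157 - (-202 + 7700) = -8157 - 1*7498 = -8157 - 7498 = -15655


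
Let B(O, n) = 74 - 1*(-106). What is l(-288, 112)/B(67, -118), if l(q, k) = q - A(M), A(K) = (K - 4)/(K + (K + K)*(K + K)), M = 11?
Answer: -142567/89100 ≈ -1.6001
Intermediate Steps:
B(O, n) = 180 (B(O, n) = 74 + 106 = 180)
A(K) = (-4 + K)/(K + 4*K²) (A(K) = (-4 + K)/(K + (2*K)*(2*K)) = (-4 + K)/(K + 4*K²))
l(q, k) = -7/495 + q (l(q, k) = q - (-4 + 11)/(11*(1 + 4*11)) = q - 7/(11*(1 + 44)) = q - 7/(11*45) = q - 1*7/495 = q - 7/495 = -7/495 + q)
l(-288, 112)/B(67, -118) = (-7/495 - 288)/180 = -142567/495*1/180 = -142567/89100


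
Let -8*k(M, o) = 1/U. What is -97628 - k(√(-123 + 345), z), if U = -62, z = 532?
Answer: -48423489/496 ≈ -97628.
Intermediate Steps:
k(M, o) = 1/496 (k(M, o) = -⅛/(-62) = -⅛*(-1/62) = 1/496)
-97628 - k(√(-123 + 345), z) = -97628 - 1*1/496 = -97628 - 1/496 = -48423489/496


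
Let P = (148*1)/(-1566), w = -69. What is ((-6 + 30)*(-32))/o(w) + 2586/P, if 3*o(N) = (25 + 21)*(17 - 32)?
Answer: -116413977/4255 ≈ -27359.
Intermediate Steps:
o(N) = -230 (o(N) = ((25 + 21)*(17 - 32))/3 = (46*(-15))/3 = (1/3)*(-690) = -230)
P = -74/783 (P = 148*(-1/1566) = -74/783 ≈ -0.094508)
((-6 + 30)*(-32))/o(w) + 2586/P = ((-6 + 30)*(-32))/(-230) + 2586/(-74/783) = (24*(-32))*(-1/230) + 2586*(-783/74) = -768*(-1/230) - 1012419/37 = 384/115 - 1012419/37 = -116413977/4255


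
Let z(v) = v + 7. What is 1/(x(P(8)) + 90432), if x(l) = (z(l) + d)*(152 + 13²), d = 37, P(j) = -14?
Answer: 1/100062 ≈ 9.9938e-6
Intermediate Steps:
z(v) = 7 + v
x(l) = 14124 + 321*l (x(l) = ((7 + l) + 37)*(152 + 13²) = (44 + l)*(152 + 169) = (44 + l)*321 = 14124 + 321*l)
1/(x(P(8)) + 90432) = 1/((14124 + 321*(-14)) + 90432) = 1/((14124 - 4494) + 90432) = 1/(9630 + 90432) = 1/100062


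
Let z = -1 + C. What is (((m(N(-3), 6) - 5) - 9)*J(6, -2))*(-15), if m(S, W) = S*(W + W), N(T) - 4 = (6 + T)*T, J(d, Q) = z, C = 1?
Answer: 0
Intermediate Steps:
z = 0 (z = -1 + 1 = 0)
J(d, Q) = 0
N(T) = 4 + T*(6 + T) (N(T) = 4 + (6 + T)*T = 4 + T*(6 + T))
m(S, W) = 2*S*W (m(S, W) = S*(2*W) = 2*S*W)
(((m(N(-3), 6) - 5) - 9)*J(6, -2))*(-15) = (((2*(4 + (-3)**2 + 6*(-3))*6 - 5) - 9)*0)*(-15) = (((2*(4 + 9 - 18)*6 - 5) - 9)*0)*(-15) = (((2*(-5)*6 - 5) - 9)*0)*(-15) = (((-60 - 5) - 9)*0)*(-15) = ((-65 - 9)*0)*(-15) = -74*0*(-15) = 0*(-15) = 0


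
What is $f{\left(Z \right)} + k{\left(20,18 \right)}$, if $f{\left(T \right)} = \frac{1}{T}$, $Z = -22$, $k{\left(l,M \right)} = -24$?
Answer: $- \frac{529}{22} \approx -24.045$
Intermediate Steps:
$f{\left(Z \right)} + k{\left(20,18 \right)} = \frac{1}{-22} - 24 = - \frac{1}{22} - 24 = - \frac{529}{22}$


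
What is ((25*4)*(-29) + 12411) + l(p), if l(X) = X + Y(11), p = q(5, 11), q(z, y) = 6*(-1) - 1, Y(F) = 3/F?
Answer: 104547/11 ≈ 9504.3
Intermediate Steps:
q(z, y) = -7 (q(z, y) = -6 - 1 = -7)
p = -7
l(X) = 3/11 + X (l(X) = X + 3/11 = 3/11 + X)
((25*4)*(-29) + 12411) + l(p) = ((25*4)*(-29) + 12411) + (3/11 - 7) = (100*(-29) + 12411) - 74/11 = (-2900 + 12411) - 74/11 = 9511 - 74/11 = 104547/11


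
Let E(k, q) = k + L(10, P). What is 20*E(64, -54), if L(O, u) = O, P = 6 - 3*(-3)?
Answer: 1480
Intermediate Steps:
P = 15 (P = 6 + 9 = 15)
E(k, q) = 10 + k (E(k, q) = k + 10 = 10 + k)
20*E(64, -54) = 20*(10 + 64) = 20*74 = 1480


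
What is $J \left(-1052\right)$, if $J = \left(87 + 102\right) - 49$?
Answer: $-147280$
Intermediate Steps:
$J = 140$ ($J = 189 - 49 = 140$)
$J \left(-1052\right) = 140 \left(-1052\right) = -147280$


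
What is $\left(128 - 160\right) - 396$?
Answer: $-428$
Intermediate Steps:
$\left(128 - 160\right) - 396 = -32 - 396 = -428$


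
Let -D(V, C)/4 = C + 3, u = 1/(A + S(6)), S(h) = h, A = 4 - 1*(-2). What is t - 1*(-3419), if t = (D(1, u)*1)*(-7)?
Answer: 10516/3 ≈ 3505.3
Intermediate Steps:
A = 6 (A = 4 + 2 = 6)
u = 1/12 (u = 1/(6 + 6) = 1/12 ≈ 0.083333)
D(V, C) = -12 - 4*C (D(V, C) = -4*(C + 3) = -4*(3 + C) = -12 - 4*C)
t = 259/3 (t = ((-12 - 4*1/12)*1)*(-7) = ((-12 - ⅓)*1)*(-7) = -37/3*1*(-7) = -37/3*(-7) = 259/3 ≈ 86.333)
t - 1*(-3419) = 259/3 - 1*(-3419) = 259/3 + 3419 = 10516/3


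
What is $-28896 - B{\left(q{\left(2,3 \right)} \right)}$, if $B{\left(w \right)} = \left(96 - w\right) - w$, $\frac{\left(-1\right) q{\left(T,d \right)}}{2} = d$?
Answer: $-29004$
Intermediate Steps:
$q{\left(T,d \right)} = - 2 d$
$B{\left(w \right)} = 96 - 2 w$
$-28896 - B{\left(q{\left(2,3 \right)} \right)} = -28896 - \left(96 - 2 \left(\left(-2\right) 3\right)\right) = -28896 - \left(96 - -12\right) = -28896 - \left(96 + 12\right) = -28896 - 108 = -29004$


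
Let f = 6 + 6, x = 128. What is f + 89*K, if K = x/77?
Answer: 12316/77 ≈ 159.95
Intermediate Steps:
f = 12
K = 128/77 ≈ 1.6623
f + 89*K = 12 + 89*(128/77) = 12 + 11392/77 = 12316/77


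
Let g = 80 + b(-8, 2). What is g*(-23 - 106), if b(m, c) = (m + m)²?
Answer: -43344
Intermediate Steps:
b(m, c) = 4*m² (b(m, c) = (2*m)² = 4*m²)
g = 336 (g = 80 + 4*(-8)² = 80 + 4*64 = 80 + 256 = 336)
g*(-23 - 106) = 336*(-23 - 106) = 336*(-129) = -43344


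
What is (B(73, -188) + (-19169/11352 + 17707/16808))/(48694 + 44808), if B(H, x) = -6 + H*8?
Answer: 312965255/50683507116 ≈ 0.0061749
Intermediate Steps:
B(H, x) = -6 + 8*H
(B(73, -188) + (-19169/11352 + 17707/16808))/(48694 + 44808) = ((-6 + 8*73) + (-19169/11352 + 17707/16808))/(48694 + 44808) = ((-6 + 584) + (-19169*1/11352 + 17707*(1/16808)))/93502 = (578 + (-19169/11352 + 17707/16808))*(1/93502) = (578 - 344269/542058)*(1/93502) = (312965255/542058)*(1/93502) = 312965255/50683507116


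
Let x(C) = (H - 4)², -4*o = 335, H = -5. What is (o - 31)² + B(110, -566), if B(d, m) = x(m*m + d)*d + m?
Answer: 344185/16 ≈ 21512.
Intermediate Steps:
o = -335/4 (o = -¼*335 = -335/4 ≈ -83.750)
x(C) = 81 (x(C) = (-5 - 4)² = (-9)² = 81)
B(d, m) = m + 81*d (B(d, m) = 81*d + m = m + 81*d)
(o - 31)² + B(110, -566) = (-335/4 - 31)² + (-566 + 81*110) = (-459/4)² + (-566 + 8910) = 210681/16 + 8344 = 344185/16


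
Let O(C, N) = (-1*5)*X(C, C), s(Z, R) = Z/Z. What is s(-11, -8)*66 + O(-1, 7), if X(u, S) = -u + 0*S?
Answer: 61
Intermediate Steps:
X(u, S) = -u (X(u, S) = -u + 0 = -u)
s(Z, R) = 1
O(C, N) = 5*C (O(C, N) = (-1*5)*(-C) = -(-5)*C = 5*C)
s(-11, -8)*66 + O(-1, 7) = 1*66 + 5*(-1) = 66 - 5 = 61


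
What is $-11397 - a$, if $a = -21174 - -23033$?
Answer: $-13256$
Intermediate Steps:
$a = 1859$ ($a = -21174 + 23033 = 1859$)
$-11397 - a = -11397 - 1859 = -13256$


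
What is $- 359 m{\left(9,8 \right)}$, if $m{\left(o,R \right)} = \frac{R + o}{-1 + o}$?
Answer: $- \frac{6103}{8} \approx -762.88$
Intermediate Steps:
$m{\left(o,R \right)} = \frac{R + o}{-1 + o}$
$- 359 m{\left(9,8 \right)} = - 359 \frac{8 + 9}{-1 + 9} = - 359 \cdot \frac{1}{8} \cdot 17 = \left(-359\right) \frac{17}{8} = - \frac{6103}{8}$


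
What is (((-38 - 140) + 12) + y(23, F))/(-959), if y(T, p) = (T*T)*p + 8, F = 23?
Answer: -12009/959 ≈ -12.522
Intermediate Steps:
y(T, p) = 8 + p*T**2 (y(T, p) = T**2*p + 8 = p*T**2 + 8 = 8 + p*T**2)
(((-38 - 140) + 12) + y(23, F))/(-959) = (((-38 - 140) + 12) + (8 + 23*23**2))/(-959) = ((-178 + 12) + (8 + 23*529))*(-1/959) = (-166 + (8 + 12167))*(-1/959) = (-166 + 12175)*(-1/959) = 12009*(-1/959) = -12009/959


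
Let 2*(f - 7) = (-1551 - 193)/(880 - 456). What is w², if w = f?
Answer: 68644/2809 ≈ 24.437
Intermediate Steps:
f = 262/53 (f = 7 + ((-1551 - 193)/(880 - 456))/2 = 7 + (-1744/424)/2 = 7 + (-1744*1/424)/2 = 7 + (½)*(-218/53) = 7 - 109/53 = 262/53 ≈ 4.9434)
w = 262/53 ≈ 4.9434
w² = (262/53)² = 68644/2809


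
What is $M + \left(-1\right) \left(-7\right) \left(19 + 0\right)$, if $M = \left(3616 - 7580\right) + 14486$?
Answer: $10655$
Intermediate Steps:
$M = 10522$ ($M = -3964 + 14486 = 10522$)
$M + \left(-1\right) \left(-7\right) \left(19 + 0\right) = 10522 + \left(-1\right) \left(-7\right) \left(19 + 0\right) = 10522 + 7 \cdot 19 = 10522 + 133 = 10655$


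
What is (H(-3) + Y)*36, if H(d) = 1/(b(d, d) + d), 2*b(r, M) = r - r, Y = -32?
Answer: -1164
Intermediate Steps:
b(r, M) = 0 (b(r, M) = (r - r)/2 = (1/2)*0 = 0)
H(d) = 1/d (H(d) = 1/(0 + d) = 1/d)
(H(-3) + Y)*36 = (1/(-3) - 32)*36 = (-1/3 - 32)*36 = -97/3*36 = -1164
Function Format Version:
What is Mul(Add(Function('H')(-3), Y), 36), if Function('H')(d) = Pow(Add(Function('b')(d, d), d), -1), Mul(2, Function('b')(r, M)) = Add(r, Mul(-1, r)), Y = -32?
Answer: -1164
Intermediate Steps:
Function('b')(r, M) = 0 (Function('b')(r, M) = Mul(Rational(1, 2), Add(r, Mul(-1, r))) = Mul(Rational(1, 2), 0) = 0)
Function('H')(d) = Pow(d, -1) (Function('H')(d) = Pow(Add(0, d), -1) = Pow(d, -1))
Mul(Add(Function('H')(-3), Y), 36) = Mul(Add(Pow(-3, -1), -32), 36) = Mul(Add(Rational(-1, 3), -32), 36) = Mul(Rational(-97, 3), 36) = -1164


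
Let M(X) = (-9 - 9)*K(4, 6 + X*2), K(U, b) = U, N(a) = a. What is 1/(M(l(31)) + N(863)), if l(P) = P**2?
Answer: 1/791 ≈ 0.0012642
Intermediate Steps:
M(X) = -72 (M(X) = (-9 - 9)*4 = -18*4 = -72)
1/(M(l(31)) + N(863)) = 1/(-72 + 863) = 1/791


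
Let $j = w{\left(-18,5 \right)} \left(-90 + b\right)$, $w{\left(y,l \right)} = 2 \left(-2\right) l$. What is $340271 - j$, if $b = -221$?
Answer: $334051$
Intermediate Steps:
$w{\left(y,l \right)} = - 4 l$
$j = 6220$ ($j = \left(-4\right) 5 \left(-90 - 221\right) = \left(-20\right) \left(-311\right) = 6220$)
$340271 - j = 340271 - 6220 = 334051$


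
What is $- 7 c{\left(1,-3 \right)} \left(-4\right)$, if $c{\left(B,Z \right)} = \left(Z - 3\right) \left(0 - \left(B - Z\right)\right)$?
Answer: $672$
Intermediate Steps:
$c{\left(B,Z \right)} = \left(-3 + Z\right) \left(Z - B\right)$
$- 7 c{\left(1,-3 \right)} \left(-4\right) = - 7 \left(\left(-3\right)^{2} - -9 + 3 \cdot 1 - 1 \left(-3\right)\right) \left(-4\right) = - 7 \left(9 + 9 + 3 + 3\right) \left(-4\right) = \left(-7\right) 24 \left(-4\right) = \left(-168\right) \left(-4\right) = 672$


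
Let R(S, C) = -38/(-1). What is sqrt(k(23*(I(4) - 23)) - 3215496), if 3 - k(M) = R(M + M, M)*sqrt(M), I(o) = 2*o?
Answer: sqrt(-3215493 - 38*I*sqrt(345)) ≈ 0.2 - 1793.2*I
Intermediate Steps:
R(S, C) = 38 (R(S, C) = -38*(-1) = 38)
k(M) = 3 - 38*sqrt(M)
sqrt(k(23*(I(4) - 23)) - 3215496) = sqrt((3 - 38*sqrt(23)*sqrt(2*4 - 23)) - 3215496) = sqrt((3 - 38*sqrt(23)*sqrt(8 - 23)) - 3215496) = sqrt((3 - 38*I*sqrt(345)) - 3215496) = sqrt(-3215493 - 38*I*sqrt(345))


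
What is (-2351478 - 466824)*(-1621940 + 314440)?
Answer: 3684929865000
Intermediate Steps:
(-2351478 - 466824)*(-1621940 + 314440) = -2818302*(-1307500) = 3684929865000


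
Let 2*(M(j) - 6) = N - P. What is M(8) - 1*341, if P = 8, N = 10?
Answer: -334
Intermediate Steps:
M(j) = 7 (M(j) = 6 + (10 - 1*8)/2 = 6 + (10 - 8)/2 = 6 + (½)*2 = 6 + 1 = 7)
M(8) - 1*341 = 7 - 1*341 = 7 - 341 = -334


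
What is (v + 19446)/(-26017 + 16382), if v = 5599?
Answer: -5009/1927 ≈ -2.5994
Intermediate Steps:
(v + 19446)/(-26017 + 16382) = (5599 + 19446)/(-26017 + 16382) = 25045/(-9635) = 25045*(-1/9635) = -5009/1927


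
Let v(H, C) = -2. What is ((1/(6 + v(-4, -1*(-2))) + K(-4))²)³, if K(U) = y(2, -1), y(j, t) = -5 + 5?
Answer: 1/4096 ≈ 0.00024414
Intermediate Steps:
y(j, t) = 0
K(U) = 0
((1/(6 + v(-4, -1*(-2))) + K(-4))²)³ = ((1/(6 - 2) + 0)²)³ = ((1/4 + 0)²)³ = ((¼ + 0)²)³ = ((¼)²)³ = (1/16)³ = 1/4096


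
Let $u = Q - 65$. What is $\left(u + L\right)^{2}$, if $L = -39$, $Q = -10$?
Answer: $12996$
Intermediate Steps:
$u = -75$ ($u = -10 - 65 = -75$)
$\left(u + L\right)^{2} = \left(-75 - 39\right)^{2} = \left(-114\right)^{2} = 12996$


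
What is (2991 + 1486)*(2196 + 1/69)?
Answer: 678377425/69 ≈ 9.8316e+6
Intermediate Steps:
(2991 + 1486)*(2196 + 1/69) = 4477*(2196 + 1/69) = 4477*(151525/69) = 678377425/69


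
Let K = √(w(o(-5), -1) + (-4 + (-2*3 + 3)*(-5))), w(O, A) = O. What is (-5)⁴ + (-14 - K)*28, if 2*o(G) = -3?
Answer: 233 - 14*√38 ≈ 146.70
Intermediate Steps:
o(G) = -3/2 (o(G) = (½)*(-3) = -3/2)
K = √38/2 (K = √(-3/2 + (-4 + (-2*3 + 3)*(-5))) = √(-3/2 + (-4 + (-6 + 3)*(-5))) = √(-3/2 + (-4 - 3*(-5))) = √(-3/2 + (-4 + 15)) = √(-3/2 + 11) = √(19/2) = √38/2 ≈ 3.0822)
(-5)⁴ + (-14 - K)*28 = (-5)⁴ + (-14 - √38/2)*28 = 625 + (-14 - √38/2)*28 = 625 + (-392 - 14*√38) = 233 - 14*√38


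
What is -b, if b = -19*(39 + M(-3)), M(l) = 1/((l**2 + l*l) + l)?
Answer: 11134/15 ≈ 742.27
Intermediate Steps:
M(l) = 1/(l + 2*l**2) (M(l) = 1/((l**2 + l**2) + l) = 1/(2*l**2 + l) = 1/(l + 2*l**2))
b = -11134/15 (b = -19*(39 + 1/((-3)*(1 + 2*(-3)))) = -19*(39 - 1/(3*(1 - 6))) = -19*(39 - 1/3/(-5)) = -19*(39 - 1/3*(-1/5)) = -19*(39 + 1/15) = -19*586/15 = -11134/15 ≈ -742.27)
-b = -1*(-11134/15) = 11134/15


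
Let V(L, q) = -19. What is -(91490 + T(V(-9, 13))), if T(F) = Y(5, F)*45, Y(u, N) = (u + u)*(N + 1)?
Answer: -83390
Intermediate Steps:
Y(u, N) = 2*u*(1 + N) (Y(u, N) = (2*u)*(1 + N) = 2*u*(1 + N))
T(F) = 450 + 450*F (T(F) = (2*5*(1 + F))*45 = (10 + 10*F)*45 = 450 + 450*F)
-(91490 + T(V(-9, 13))) = -(91490 + (450 + 450*(-19))) = -(91490 + (450 - 8550)) = -(91490 - 8100) = -1*83390 = -83390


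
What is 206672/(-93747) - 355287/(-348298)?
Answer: -38676353867/32651892606 ≈ -1.1845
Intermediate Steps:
206672/(-93747) - 355287/(-348298) = 206672*(-1/93747) - 355287*(-1/348298) = -206672/93747 + 355287/348298 = -38676353867/32651892606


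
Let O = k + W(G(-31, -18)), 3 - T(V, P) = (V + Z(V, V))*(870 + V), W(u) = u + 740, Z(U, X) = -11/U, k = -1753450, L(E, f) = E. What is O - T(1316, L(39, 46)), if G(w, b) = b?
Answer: 739609587/658 ≈ 1.1240e+6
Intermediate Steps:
W(u) = 740 + u
T(V, P) = 3 - (870 + V)*(V - 11/V) (T(V, P) = 3 - (V - 11/V)*(870 + V) = 3 - (870 + V)*(V - 11/V))
O = -1752728 (O = -1753450 + (740 - 18) = -1753450 + 722 = -1752728)
O - T(1316, L(39, 46)) = -1752728 - (14 - 1*1316² - 870*1316 + 9570/1316) = -1752728 - (14 - 1*1731856 - 1144920 + 9570*(1/1316)) = -1752728 - (14 - 1731856 - 1144920 + 4785/658) = -1752728 - 1*(-1892904611/658) = -1752728 + 1892904611/658 = 739609587/658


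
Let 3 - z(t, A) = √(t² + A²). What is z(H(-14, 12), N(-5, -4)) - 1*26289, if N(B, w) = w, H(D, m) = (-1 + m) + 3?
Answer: -26286 - 2*√53 ≈ -26301.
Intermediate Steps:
H(D, m) = 2 + m
z(t, A) = 3 - √(A² + t²) (z(t, A) = 3 - √(t² + A²) = 3 - √(A² + t²))
z(H(-14, 12), N(-5, -4)) - 1*26289 = (3 - √((-4)² + (2 + 12)²)) - 1*26289 = (3 - √(16 + 14²)) - 26289 = (3 - √(16 + 196)) - 26289 = (3 - √212) - 26289 = (3 - 2*√53) - 26289 = -26286 - 2*√53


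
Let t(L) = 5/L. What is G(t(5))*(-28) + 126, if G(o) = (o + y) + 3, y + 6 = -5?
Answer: 322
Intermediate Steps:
y = -11 (y = -6 - 5 = -11)
G(o) = -8 + o (G(o) = (o - 11) + 3 = (-11 + o) + 3 = -8 + o)
G(t(5))*(-28) + 126 = (-8 + 5/5)*(-28) + 126 = (-8 + 5*(⅕))*(-28) + 126 = (-8 + 1)*(-28) + 126 = -7*(-28) + 126 = 196 + 126 = 322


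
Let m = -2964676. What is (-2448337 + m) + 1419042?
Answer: -3993971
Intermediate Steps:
(-2448337 + m) + 1419042 = (-2448337 - 2964676) + 1419042 = -5413013 + 1419042 = -3993971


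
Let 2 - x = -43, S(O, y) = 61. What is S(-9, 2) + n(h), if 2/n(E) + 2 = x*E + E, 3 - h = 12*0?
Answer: 4149/68 ≈ 61.015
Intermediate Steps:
h = 3 (h = 3 - 12*0 = 3 - 1*0 = 3 + 0 = 3)
x = 45 (x = 2 - 1*(-43) = 2 + 43 = 45)
n(E) = 2/(-2 + 46*E) (n(E) = 2/(-2 + (45*E + E)) = 2/(-2 + 46*E))
S(-9, 2) + n(h) = 61 + 1/(-1 + 23*3) = 61 + 1/(-1 + 69) = 61 + 1/68 = 4149/68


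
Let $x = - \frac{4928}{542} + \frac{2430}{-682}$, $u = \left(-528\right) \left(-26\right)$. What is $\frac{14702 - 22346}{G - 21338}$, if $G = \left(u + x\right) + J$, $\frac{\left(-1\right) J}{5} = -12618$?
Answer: $- \frac{33637604}{244085371} \approx -0.13781$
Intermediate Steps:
$u = 13728$
$J = 63090$ ($J = \left(-5\right) \left(-12618\right) = 63090$)
$x = - \frac{1169489}{92411}$ ($x = \left(-4928\right) \frac{1}{542} + 2430 \left(- \frac{1}{682}\right) = - \frac{2464}{271} - \frac{1215}{341} = - \frac{1169489}{92411} \approx -12.655$)
$G = \frac{7097658709}{92411}$ ($G = \left(13728 - \frac{1169489}{92411}\right) + 63090 = \frac{1267448719}{92411} + 63090 = \frac{7097658709}{92411} \approx 76805.0$)
$\frac{14702 - 22346}{G - 21338} = \frac{14702 - 22346}{\frac{7097658709}{92411} - 21338} = - \frac{7644}{\frac{7097658709}{92411} - 21338} = - \frac{7644}{\frac{5125792791}{92411}} = \left(-7644\right) \frac{92411}{5125792791} = - \frac{33637604}{244085371}$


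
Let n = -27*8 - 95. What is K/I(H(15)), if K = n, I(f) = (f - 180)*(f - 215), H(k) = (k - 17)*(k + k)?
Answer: -311/66000 ≈ -0.0047121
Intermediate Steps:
H(k) = 2*k*(-17 + k) (H(k) = (-17 + k)*(2*k) = 2*k*(-17 + k))
n = -311 (n = -216 - 95 = -311)
I(f) = (-215 + f)*(-180 + f) (I(f) = (-180 + f)*(-215 + f) = (-215 + f)*(-180 + f))
K = -311
K/I(H(15)) = -311/(38700 + (2*15*(-17 + 15))² - 790*15*(-17 + 15)) = -311/(38700 + (2*15*(-2))² - 790*15*(-2)) = -311/(38700 + (-60)² - 395*(-60)) = -311/(38700 + 3600 + 23700) = -311/66000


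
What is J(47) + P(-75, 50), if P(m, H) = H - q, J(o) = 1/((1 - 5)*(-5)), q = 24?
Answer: 521/20 ≈ 26.050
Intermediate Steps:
J(o) = 1/20 (J(o) = 1/(-4*(-5)) = 1/20)
P(m, H) = -24 + H (P(m, H) = H - 1*24 = H - 24 = -24 + H)
J(47) + P(-75, 50) = 1/20 + (-24 + 50) = 1/20 + 26 = 521/20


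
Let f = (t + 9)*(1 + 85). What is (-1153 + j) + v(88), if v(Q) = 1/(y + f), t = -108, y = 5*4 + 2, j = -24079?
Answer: -214270145/8492 ≈ -25232.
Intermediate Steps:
y = 22 (y = 20 + 2 = 22)
f = -8514 (f = (-108 + 9)*(1 + 85) = -99*86 = -8514)
v(Q) = -1/8492 (v(Q) = 1/(22 - 8514) = 1/(-8492) = -1/8492)
(-1153 + j) + v(88) = (-1153 - 24079) - 1/8492 = -25232 - 1/8492 = -214270145/8492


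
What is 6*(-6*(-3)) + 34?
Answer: 142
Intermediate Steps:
6*(-6*(-3)) + 34 = 6*18 + 34 = 108 + 34 = 142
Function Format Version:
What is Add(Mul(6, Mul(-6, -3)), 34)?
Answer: 142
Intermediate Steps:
Add(Mul(6, Mul(-6, -3)), 34) = Add(Mul(6, 18), 34) = Add(108, 34) = 142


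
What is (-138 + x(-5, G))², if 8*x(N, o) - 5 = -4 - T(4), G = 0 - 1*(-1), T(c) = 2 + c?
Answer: 1229881/64 ≈ 19217.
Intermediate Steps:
G = 1 (G = 0 + 1 = 1)
x(N, o) = -5/8 (x(N, o) = 5/8 + (-4 - (2 + 4))/8 = 5/8 + (-4 - 1*6)/8 = 5/8 + (-4 - 6)/8 = 5/8 + (⅛)*(-10) = 5/8 - 5/4 = -5/8)
(-138 + x(-5, G))² = (-138 - 5/8)² = (-1109/8)² = 1229881/64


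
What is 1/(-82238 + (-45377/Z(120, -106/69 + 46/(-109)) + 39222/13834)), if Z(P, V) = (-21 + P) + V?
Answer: -5048379367/417514945919774 ≈ -1.2091e-5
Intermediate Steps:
Z(P, V) = -21 + P + V
1/(-82238 + (-45377/Z(120, -106/69 + 46/(-109)) + 39222/13834)) = 1/(-82238 + (-45377/(-21 + 120 + (-106/69 + 46/(-109))) + 39222/13834)) = 1/(-82238 + (-45377/(-21 + 120 + (-106*1/69 + 46*(-1/109))) + 39222*(1/13834))) = 1/(-82238 + (-45377/(-21 + 120 + (-106/69 - 46/109)) + 19611/6917)) = 1/(-82238 + (-45377/(-21 + 120 - 14728/7521) + 19611/6917)) = 1/(-82238 + (-45377/729851/7521 + 19611/6917)) = 1/(-82238 + (-45377*7521/729851 + 19611/6917)) = 1/(-82238 + (-341280417/729851 + 19611/6917)) = 1/(-82238 - 2346323536428/5048379367) = 1/(-417514945919774/5048379367) = -5048379367/417514945919774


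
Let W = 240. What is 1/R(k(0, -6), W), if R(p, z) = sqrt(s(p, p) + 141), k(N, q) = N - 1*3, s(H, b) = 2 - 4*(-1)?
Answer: sqrt(3)/21 ≈ 0.082479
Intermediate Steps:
s(H, b) = 6 (s(H, b) = 2 + 4 = 6)
k(N, q) = -3 + N (k(N, q) = N - 3 = -3 + N)
R(p, z) = 7*sqrt(3) (R(p, z) = sqrt(6 + 141) = sqrt(147) = 7*sqrt(3))
1/R(k(0, -6), W) = 1/(7*sqrt(3)) = sqrt(3)/21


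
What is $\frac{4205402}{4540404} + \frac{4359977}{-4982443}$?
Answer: $\frac{9806091071}{191714441754} \approx 0.051149$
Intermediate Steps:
$\frac{4205402}{4540404} + \frac{4359977}{-4982443} = 4205402 \cdot \frac{1}{4540404} + 4359977 \left(- \frac{1}{4982443}\right) = \frac{35639}{38478} - \frac{4359977}{4982443} = \frac{9806091071}{191714441754}$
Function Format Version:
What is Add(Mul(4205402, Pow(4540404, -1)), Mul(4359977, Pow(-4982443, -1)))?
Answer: Rational(9806091071, 191714441754) ≈ 0.051149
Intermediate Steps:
Add(Mul(4205402, Pow(4540404, -1)), Mul(4359977, Pow(-4982443, -1))) = Add(Mul(4205402, Rational(1, 4540404)), Mul(4359977, Rational(-1, 4982443))) = Add(Rational(35639, 38478), Rational(-4359977, 4982443)) = Rational(9806091071, 191714441754)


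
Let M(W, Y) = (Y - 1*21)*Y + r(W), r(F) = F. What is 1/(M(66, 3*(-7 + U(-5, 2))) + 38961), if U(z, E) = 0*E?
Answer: 1/39909 ≈ 2.5057e-5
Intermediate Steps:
U(z, E) = 0
M(W, Y) = W + Y*(-21 + Y) (M(W, Y) = (Y - 1*21)*Y + W = (Y - 21)*Y + W = (-21 + Y)*Y + W = Y*(-21 + Y) + W = W + Y*(-21 + Y))
1/(M(66, 3*(-7 + U(-5, 2))) + 38961) = 1/((66 + (3*(-7 + 0))² - 63*(-7 + 0)) + 38961) = 1/((66 + (3*(-7))² - 63*(-7)) + 38961) = 1/((66 + (-21)² - 21*(-21)) + 38961) = 1/((66 + 441 + 441) + 38961) = 1/(948 + 38961) = 1/39909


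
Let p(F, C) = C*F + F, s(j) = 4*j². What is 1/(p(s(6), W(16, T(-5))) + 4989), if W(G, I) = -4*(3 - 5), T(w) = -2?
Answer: 1/6285 ≈ 0.00015911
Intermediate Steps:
W(G, I) = 8 (W(G, I) = -4*(-2) = 8)
p(F, C) = F + C*F
1/(p(s(6), W(16, T(-5))) + 4989) = 1/((4*6²)*(1 + 8) + 4989) = 1/((4*36)*9 + 4989) = 1/(144*9 + 4989) = 1/(1296 + 4989) = 1/6285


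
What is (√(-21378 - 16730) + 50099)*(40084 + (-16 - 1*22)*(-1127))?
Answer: 4153708090 + 165820*I*√9527 ≈ 4.1537e+9 + 1.6185e+7*I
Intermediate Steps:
(√(-21378 - 16730) + 50099)*(40084 + (-16 - 1*22)*(-1127)) = (√(-38108) + 50099)*(40084 + (-16 - 22)*(-1127)) = (2*I*√9527 + 50099)*(40084 - 38*(-1127)) = (50099 + 2*I*√9527)*(40084 + 42826) = (50099 + 2*I*√9527)*82910 = 4153708090 + 165820*I*√9527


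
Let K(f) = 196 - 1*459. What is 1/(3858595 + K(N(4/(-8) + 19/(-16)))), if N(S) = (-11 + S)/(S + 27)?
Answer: 1/3858332 ≈ 2.5918e-7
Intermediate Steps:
N(S) = (-11 + S)/(27 + S)
K(f) = -263 (K(f) = 196 - 459 = -263)
1/(3858595 + K(N(4/(-8) + 19/(-16)))) = 1/(3858595 - 263) = 1/3858332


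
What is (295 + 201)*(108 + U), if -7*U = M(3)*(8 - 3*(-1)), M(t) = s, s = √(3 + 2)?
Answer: 53568 - 5456*√5/7 ≈ 51825.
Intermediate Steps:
s = √5 ≈ 2.2361
M(t) = √5
U = -11*√5/7 (U = -√5*(8 - 3*(-1))/7 = -√5*(8 + 3)/7 = -√5*11/7 = -11*√5/7 ≈ -3.5138)
(295 + 201)*(108 + U) = (295 + 201)*(108 - 11*√5/7) = 496*(108 - 11*√5/7) = 53568 - 5456*√5/7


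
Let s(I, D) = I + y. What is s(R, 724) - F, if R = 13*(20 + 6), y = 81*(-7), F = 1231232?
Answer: -1231461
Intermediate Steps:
y = -567
R = 338 (R = 13*26 = 338)
s(I, D) = -567 + I (s(I, D) = I - 567 = -567 + I)
s(R, 724) - F = (-567 + 338) - 1*1231232 = -229 - 1231232 = -1231461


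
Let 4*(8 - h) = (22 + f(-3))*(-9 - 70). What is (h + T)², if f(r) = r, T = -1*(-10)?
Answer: 2474329/16 ≈ 1.5465e+5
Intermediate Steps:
T = 10
h = 1533/4 (h = 8 - (22 - 3)*(-9 - 70)/4 = 8 - 19*(-79)/4 = 8 - ¼*(-1501) = 8 + 1501/4 = 1533/4 ≈ 383.25)
(h + T)² = (1533/4 + 10)² = (1573/4)² = 2474329/16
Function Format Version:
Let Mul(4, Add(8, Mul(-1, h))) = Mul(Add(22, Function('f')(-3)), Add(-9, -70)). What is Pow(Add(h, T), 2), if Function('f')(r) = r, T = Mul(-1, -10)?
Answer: Rational(2474329, 16) ≈ 1.5465e+5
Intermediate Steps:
T = 10
h = Rational(1533, 4) (h = Add(8, Mul(Rational(-1, 4), Mul(Add(22, -3), Add(-9, -70)))) = Add(8, Mul(Rational(-1, 4), Mul(19, -79))) = Add(8, Mul(Rational(-1, 4), -1501)) = Add(8, Rational(1501, 4)) = Rational(1533, 4) ≈ 383.25)
Pow(Add(h, T), 2) = Pow(Add(Rational(1533, 4), 10), 2) = Pow(Rational(1573, 4), 2) = Rational(2474329, 16)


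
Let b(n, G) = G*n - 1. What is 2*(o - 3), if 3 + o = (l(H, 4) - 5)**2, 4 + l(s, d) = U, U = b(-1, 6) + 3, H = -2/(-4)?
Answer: 326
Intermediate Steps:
b(n, G) = -1 + G*n
H = 1/2 (H = -2*(-1/4) = 1/2 ≈ 0.50000)
U = -4 (U = (-1 + 6*(-1)) + 3 = (-1 - 6) + 3 = -7 + 3 = -4)
l(s, d) = -8 (l(s, d) = -4 - 4 = -8)
o = 166 (o = -3 + (-8 - 5)**2 = -3 + (-13)**2 = -3 + 169 = 166)
2*(o - 3) = 2*(166 - 3) = 2*163 = 326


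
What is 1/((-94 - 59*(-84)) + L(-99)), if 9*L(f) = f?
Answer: 1/4851 ≈ 0.00020614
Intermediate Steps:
L(f) = f/9
1/((-94 - 59*(-84)) + L(-99)) = 1/((-94 - 59*(-84)) + (1/9)*(-99)) = 1/((-94 + 4956) - 11) = 1/(4862 - 11) = 1/4851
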